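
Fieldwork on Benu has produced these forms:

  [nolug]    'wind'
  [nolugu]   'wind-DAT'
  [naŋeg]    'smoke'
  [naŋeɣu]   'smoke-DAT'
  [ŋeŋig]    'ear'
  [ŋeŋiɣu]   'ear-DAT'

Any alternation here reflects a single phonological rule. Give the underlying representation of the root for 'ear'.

/ŋeŋiɣ/

The stem for 'ear' ends in [g] in [ŋeŋig] but [ɣ] in [ŋeŋiɣu].
Compare 'wind', with invariant [g] in [nolug] and [nolugu]: an analysis with underlying /g/ and a rule producing [ɣ] before the DAT suffix would wrongly predict alternation here too.
The alternation reflects word-final hardening: voiced fricatives become stops word-finally. /ɣ/ is underlying.
Hence 'ear' is /ŋeŋiɣ/ underlyingly.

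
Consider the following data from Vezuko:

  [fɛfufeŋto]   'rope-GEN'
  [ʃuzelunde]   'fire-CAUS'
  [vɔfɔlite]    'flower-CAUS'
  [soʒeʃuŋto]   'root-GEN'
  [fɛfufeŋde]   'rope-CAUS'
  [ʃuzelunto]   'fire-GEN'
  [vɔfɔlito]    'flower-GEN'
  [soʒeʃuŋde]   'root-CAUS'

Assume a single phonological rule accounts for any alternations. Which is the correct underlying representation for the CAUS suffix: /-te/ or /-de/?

/-de/

The CAUS suffix surfaces as [-de] and [-te], depending on the final segment of the stem.
By contrast the GEN suffix keeps its initial [t] throughout — that segment must be underlying.
The CAUS suffix is therefore /-de/ underlyingly, with post-vocalic devoicing: voiced stops become voiceless after a vowel.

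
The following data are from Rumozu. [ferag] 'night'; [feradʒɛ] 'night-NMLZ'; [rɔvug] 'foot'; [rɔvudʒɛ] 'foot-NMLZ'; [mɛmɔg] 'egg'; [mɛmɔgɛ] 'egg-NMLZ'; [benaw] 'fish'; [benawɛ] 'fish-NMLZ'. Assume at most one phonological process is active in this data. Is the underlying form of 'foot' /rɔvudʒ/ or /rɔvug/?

The root 'foot' surfaces as [rɔvug] and [rɔvudʒɛ], with a stem-final [g] ~ [dʒ] alternation.
The stem 'egg' ([mɛmɔg], [mɛmɔgɛ]) shows [g] unchanged in both environments, so [g] cannot be basic with [dʒ] derived before the NMLZ suffix.
Therefore /dʒ/ is basic and [g] is derived by depalatalization (palato-alveolar /dʒ/ becomes [g] when no front vowel follows).

/rɔvudʒ/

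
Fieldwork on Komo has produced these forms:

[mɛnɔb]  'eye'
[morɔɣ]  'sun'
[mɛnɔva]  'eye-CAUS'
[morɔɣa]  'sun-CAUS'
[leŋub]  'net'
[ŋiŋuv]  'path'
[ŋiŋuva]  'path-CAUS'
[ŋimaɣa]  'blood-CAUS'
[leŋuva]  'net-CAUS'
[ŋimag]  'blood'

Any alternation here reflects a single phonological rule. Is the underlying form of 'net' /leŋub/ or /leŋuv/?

/leŋub/

In [leŋuva] and [leŋub] the final segment of 'net' alternates: [v] ~ [b].
But 'path' keeps [v] in both environments ([ŋiŋuva], [ŋiŋuv]), so there is no rule changing /v/ to [b] in isolation.
The alternation reflects intervocalic spirantization: voiced stops become fricatives between vowels. /b/ is underlying.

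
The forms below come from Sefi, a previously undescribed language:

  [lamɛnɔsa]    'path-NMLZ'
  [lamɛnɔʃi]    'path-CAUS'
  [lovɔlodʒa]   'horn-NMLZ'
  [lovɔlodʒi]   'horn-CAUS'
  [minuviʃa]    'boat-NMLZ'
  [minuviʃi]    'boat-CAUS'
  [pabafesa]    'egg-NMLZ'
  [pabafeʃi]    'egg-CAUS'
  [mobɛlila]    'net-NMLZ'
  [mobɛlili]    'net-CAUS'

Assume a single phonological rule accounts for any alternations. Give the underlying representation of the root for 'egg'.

/pabafes/

'egg' shows [s] ~ [ʃ] at the end of the stem ([pabafesa] vs [pabafeʃi]).
If /ʃ/ were underlying and a rule turned it into [s] before the NMLZ suffix, 'boat' would also alternate; but it has [ʃ] in both [minuviʃa] and [minuviʃi].
Therefore /s/ is basic and [ʃ] is derived by palatalization before a front vowel (/s/ becomes palato-alveolar [ʃ] before a front vowel).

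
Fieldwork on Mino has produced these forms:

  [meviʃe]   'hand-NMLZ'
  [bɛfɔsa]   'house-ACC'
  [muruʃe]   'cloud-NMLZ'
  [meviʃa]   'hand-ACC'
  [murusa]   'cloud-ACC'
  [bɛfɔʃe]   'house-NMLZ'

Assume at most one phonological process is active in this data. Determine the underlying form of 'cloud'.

The root 'cloud' surfaces as [muruʃe] and [murusa], with a stem-final [ʃ] ~ [s] alternation.
Compare 'hand', with invariant [ʃ] in [meviʃe] and [meviʃa]: an analysis with underlying /ʃ/ and a rule producing [s] before the ACC suffix would wrongly predict alternation here too.
So /s/ is underlying, and a rule of palatalization before a front vowel — /s/ becomes palato-alveolar [ʃ] before a front vowel — gives [ʃ].
So 'cloud' = /murus/.

/murus/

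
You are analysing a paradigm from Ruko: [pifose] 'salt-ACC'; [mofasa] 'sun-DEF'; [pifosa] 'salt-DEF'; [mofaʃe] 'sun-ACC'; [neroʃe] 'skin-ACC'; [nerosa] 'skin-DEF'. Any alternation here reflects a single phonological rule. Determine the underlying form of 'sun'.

'sun' shows [s] ~ [ʃ] at the end of the stem ([mofasa] vs [mofaʃe]).
But 'salt' keeps [s] in both environments ([pifosa], [pifose]), so there is no rule changing /s/ to [ʃ] before the ACC suffix.
The underlying segment must be /ʃ/; palato-alveolar /ʃ/ becomes [s] when no front vowel follows, yielding [s] there.

/mofaʃ/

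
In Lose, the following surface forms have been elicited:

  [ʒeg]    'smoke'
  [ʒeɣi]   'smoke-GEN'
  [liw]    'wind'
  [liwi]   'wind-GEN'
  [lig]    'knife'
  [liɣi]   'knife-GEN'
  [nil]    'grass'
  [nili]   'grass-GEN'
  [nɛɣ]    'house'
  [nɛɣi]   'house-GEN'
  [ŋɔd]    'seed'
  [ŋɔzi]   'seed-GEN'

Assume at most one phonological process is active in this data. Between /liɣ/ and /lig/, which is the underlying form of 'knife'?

The stem for 'knife' ends in [g] in [lig] but [ɣ] in [liɣi].
But 'house' keeps [ɣ] in both environments ([nɛɣ], [nɛɣi]), so there is no rule changing /ɣ/ to [g] in isolation.
Therefore /g/ is basic and [ɣ] is derived by intervocalic spirantization (voiced stops become fricatives between vowels).

/lig/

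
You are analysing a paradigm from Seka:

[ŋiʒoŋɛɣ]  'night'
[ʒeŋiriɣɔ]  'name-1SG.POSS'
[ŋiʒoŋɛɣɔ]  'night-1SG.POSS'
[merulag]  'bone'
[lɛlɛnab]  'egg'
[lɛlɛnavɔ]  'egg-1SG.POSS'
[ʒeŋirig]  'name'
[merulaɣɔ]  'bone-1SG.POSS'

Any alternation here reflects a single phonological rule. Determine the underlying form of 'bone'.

In [merulag] and [merulaɣɔ] the final segment of 'bone' alternates: [g] ~ [ɣ].
Compare 'night', with invariant [ɣ] in [ŋiʒoŋɛɣ] and [ŋiʒoŋɛɣɔ]: an analysis with underlying /ɣ/ and a rule producing [g] in isolation would wrongly predict alternation here too.
The underlying segment must be /g/; voiced stops become fricatives between vowels, yielding [ɣ] there.
So 'bone' = /merulag/.

/merulag/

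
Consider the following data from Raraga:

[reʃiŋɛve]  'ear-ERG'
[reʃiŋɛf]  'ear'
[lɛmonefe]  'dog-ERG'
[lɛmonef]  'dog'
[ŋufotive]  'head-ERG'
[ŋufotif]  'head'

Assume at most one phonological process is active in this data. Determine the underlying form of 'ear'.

/reʃiŋɛv/

'ear' shows [v] ~ [f] at the end of the stem ([reʃiŋɛve] vs [reʃiŋɛf]).
If /f/ were underlying and a rule turned it into [v] before the ERG suffix, 'dog' would also alternate; but it has [f] in both [lɛmonefe] and [lɛmonef].
The alternation reflects word-final obstruent devoicing: voiced obstruents become voiceless word-finally. /v/ is underlying.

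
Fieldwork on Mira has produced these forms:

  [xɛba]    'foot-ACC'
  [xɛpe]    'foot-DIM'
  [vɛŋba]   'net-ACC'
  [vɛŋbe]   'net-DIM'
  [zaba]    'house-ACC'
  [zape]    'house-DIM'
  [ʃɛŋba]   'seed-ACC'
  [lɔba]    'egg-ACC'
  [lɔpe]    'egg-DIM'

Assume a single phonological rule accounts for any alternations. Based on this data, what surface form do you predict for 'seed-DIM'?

[ʃɛŋbe]

The DIM suffix surfaces as [-be] and [-pe], depending on the final segment of the stem.
The ACC suffix, which begins with [b], is invariant after every stem; so [b] is not altered by any rule here.
The DIM suffix is therefore /-pe/ underlyingly, with post-nasal voicing: voiceless stops become voiced after a nasal.
After 'seed', which ends in a nasal, the suffix surfaces as [-be], giving [ʃɛŋbe].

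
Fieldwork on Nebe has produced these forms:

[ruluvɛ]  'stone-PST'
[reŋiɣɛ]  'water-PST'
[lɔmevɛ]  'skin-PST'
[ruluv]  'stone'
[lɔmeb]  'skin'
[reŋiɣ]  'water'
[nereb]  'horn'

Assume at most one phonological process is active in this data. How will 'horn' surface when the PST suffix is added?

[nerevɛ]

The root 'skin' surfaces as [lɔmevɛ] and [lɔmeb], with a stem-final [v] ~ [b] alternation.
But 'stone' keeps [v] in both environments ([ruluvɛ], [ruluv]), so there is no rule changing /v/ to [b] in isolation.
Therefore /b/ is basic and [v] is derived by intervocalic spirantization (voiced stops become fricatives between vowels).
From [nereb] the stem 'horn' is /nereb/; between vowels this yields [nerevɛ].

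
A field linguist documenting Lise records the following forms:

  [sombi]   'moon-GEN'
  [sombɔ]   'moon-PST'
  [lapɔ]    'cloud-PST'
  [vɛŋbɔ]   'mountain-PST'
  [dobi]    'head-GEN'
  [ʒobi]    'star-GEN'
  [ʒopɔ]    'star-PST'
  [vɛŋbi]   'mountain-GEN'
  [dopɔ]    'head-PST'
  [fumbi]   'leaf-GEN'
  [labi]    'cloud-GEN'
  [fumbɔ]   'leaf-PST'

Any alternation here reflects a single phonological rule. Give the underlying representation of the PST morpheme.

The PST morpheme has two allomorphs, [-bɔ] and [-pɔ].
By contrast the GEN suffix keeps its initial [b] throughout — that segment must be underlying.
The PST suffix is therefore /-pɔ/ underlyingly, with post-nasal voicing: voiceless stops become voiced after a nasal.

/-pɔ/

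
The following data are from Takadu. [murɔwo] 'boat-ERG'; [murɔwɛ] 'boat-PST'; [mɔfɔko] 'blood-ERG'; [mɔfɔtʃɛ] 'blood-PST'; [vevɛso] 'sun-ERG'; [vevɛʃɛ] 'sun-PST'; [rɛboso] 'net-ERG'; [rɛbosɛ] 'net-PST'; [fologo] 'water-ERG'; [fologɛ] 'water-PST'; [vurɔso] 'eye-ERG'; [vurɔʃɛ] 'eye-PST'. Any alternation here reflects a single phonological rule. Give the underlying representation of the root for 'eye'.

/vurɔʃ/

'eye' shows [s] ~ [ʃ] at the end of the stem ([vurɔso] vs [vurɔʃɛ]).
The stem 'net' ([rɛboso], [rɛbosɛ]) shows [s] unchanged in both environments, so [s] cannot be basic with [ʃ] derived before the PST suffix.
The underlying segment must be /ʃ/; palato-alveolar /tʃ/ and /ʃ/ become [k] and [s] when no front vowel follows, yielding [s] there.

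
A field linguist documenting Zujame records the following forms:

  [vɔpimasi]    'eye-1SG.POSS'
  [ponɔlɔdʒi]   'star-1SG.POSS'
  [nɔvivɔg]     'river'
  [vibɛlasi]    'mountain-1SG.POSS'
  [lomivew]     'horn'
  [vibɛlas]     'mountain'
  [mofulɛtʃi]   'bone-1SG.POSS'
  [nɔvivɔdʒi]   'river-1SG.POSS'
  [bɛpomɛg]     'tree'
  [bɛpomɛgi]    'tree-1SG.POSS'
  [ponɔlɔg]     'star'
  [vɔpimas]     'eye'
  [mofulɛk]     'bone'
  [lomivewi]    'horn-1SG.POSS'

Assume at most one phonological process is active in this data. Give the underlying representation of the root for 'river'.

In [nɔvivɔdʒi] and [nɔvivɔg] the final segment of 'river' alternates: [dʒ] ~ [g].
Compare 'tree', with invariant [g] in [bɛpomɛgi] and [bɛpomɛg]: an analysis with underlying /g/ and a rule producing [dʒ] before the 1SG.POSS suffix would wrongly predict alternation here too.
The alternation reflects depalatalization: palato-alveolar /tʃ/ and /dʒ/ become [k] and [g] when no front vowel follows. /dʒ/ is underlying.

/nɔvivɔdʒ/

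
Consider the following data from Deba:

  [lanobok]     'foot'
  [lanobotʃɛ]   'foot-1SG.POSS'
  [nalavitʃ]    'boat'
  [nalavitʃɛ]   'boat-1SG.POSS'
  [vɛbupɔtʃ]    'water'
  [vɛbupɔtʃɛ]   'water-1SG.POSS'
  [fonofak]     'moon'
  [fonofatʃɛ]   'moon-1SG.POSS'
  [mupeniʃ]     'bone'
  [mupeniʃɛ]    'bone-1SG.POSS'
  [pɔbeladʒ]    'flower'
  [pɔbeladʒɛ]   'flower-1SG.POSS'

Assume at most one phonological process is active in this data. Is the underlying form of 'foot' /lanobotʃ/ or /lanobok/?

'foot' shows [k] ~ [tʃ] at the end of the stem ([lanobok] vs [lanobotʃɛ]).
But 'water' keeps [tʃ] in both environments ([vɛbupɔtʃ], [vɛbupɔtʃɛ]), so there is no rule changing /tʃ/ to [k] in isolation.
The underlying segment must be /k/; /k/ becomes palato-alveolar [tʃ] before a front vowel, yielding [tʃ] there.

/lanobok/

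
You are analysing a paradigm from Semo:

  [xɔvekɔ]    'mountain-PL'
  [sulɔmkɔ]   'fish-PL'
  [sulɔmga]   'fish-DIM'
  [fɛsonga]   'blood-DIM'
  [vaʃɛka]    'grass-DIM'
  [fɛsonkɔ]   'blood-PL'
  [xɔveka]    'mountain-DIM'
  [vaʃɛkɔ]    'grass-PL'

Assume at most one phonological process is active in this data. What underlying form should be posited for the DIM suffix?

/-ga/

The DIM suffix surfaces as [-ga] and [-ka], depending on the final segment of the stem.
The PL suffix, which begins with [k], is invariant after every stem; so [k] is not altered by any rule here.
So the underlying form is /-ga/, and voiced stops become voiceless after a vowel.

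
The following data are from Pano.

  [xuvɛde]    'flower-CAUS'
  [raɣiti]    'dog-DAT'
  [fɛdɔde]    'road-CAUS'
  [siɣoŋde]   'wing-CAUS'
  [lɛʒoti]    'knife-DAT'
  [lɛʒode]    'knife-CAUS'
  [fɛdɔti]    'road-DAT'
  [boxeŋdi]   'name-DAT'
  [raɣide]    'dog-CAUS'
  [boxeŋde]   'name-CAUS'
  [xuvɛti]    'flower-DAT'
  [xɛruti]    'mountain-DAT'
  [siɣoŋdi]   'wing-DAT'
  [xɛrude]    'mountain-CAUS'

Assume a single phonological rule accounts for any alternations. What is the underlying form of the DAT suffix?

/-ti/

The DAT morpheme has two allomorphs, [-di] and [-ti].
The CAUS suffix, which begins with [d], is invariant after every stem; so [d] is not altered by any rule here.
The DAT suffix is therefore /-ti/ underlyingly, with post-nasal voicing: voiceless stops become voiced after a nasal.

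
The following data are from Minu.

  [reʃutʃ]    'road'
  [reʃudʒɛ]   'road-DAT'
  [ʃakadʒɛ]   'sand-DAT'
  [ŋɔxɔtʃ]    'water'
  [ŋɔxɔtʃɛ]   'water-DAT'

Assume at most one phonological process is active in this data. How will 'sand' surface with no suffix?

'road' shows [tʃ] ~ [dʒ] at the end of the stem ([reʃutʃ] vs [reʃudʒɛ]).
But 'water' keeps [tʃ] in both environments ([ŋɔxɔtʃ], [ŋɔxɔtʃɛ]), so there is no rule changing /tʃ/ to [dʒ] before the DAT suffix.
Therefore /dʒ/ is basic and [tʃ] is derived by word-final obstruent devoicing (voiced obstruents become voiceless word-finally).
The one attested form of 'sand', [ʃakadʒɛ], shows underlying /ʃakadʒ/. Applying the same rule word-finally gives [ʃakatʃ].

[ʃakatʃ]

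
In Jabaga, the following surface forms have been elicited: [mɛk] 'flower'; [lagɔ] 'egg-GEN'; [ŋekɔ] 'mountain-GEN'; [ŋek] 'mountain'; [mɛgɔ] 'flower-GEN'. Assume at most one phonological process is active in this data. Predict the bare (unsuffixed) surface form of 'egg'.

[lak]

The stem for 'flower' ends in [g] in [mɛgɔ] but [k] in [mɛk].
Compare 'mountain', with invariant [k] in [ŋekɔ] and [ŋek]: an analysis with underlying /k/ and a rule producing [g] before the GEN suffix would wrongly predict alternation here too.
The alternation reflects word-final obstruent devoicing: voiced obstruents become voiceless word-finally. /g/ is underlying.
The one attested form of 'egg', [lagɔ], shows underlying /lag/. Applying the same rule word-finally gives [lak].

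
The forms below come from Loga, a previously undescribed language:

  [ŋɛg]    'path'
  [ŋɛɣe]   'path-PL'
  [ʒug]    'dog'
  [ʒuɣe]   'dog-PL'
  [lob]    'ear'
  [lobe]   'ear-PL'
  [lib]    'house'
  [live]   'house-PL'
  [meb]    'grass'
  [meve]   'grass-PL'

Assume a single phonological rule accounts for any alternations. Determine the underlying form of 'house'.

/liv/

'house' shows [b] ~ [v] at the end of the stem ([lib] vs [live]).
But 'ear' keeps [b] in both environments ([lob], [lobe]), so there is no rule changing /b/ to [v] before the PL suffix.
The underlying segment must be /v/; voiced fricatives become stops word-finally, yielding [b] there.
Hence 'house' is /liv/ underlyingly.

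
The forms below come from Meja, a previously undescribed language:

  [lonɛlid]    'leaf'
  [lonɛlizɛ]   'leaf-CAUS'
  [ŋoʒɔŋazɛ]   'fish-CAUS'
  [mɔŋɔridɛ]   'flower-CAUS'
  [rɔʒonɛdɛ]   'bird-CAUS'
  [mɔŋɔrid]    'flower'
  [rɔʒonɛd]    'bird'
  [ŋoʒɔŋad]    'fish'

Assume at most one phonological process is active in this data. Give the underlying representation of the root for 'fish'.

'fish' shows [d] ~ [z] at the end of the stem ([ŋoʒɔŋad] vs [ŋoʒɔŋazɛ]).
Compare 'bird', with invariant [d] in [rɔʒonɛd] and [rɔʒonɛdɛ]: an analysis with underlying /d/ and a rule producing [z] before the CAUS suffix would wrongly predict alternation here too.
The alternation reflects word-final hardening: voiced fricatives become stops word-finally. /z/ is underlying.
So 'fish' = /ŋoʒɔŋaz/.

/ŋoʒɔŋaz/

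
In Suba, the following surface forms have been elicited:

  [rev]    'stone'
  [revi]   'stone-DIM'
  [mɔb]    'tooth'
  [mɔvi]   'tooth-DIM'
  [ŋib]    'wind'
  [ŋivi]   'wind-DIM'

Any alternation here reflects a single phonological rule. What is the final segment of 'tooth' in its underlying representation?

'tooth' shows [b] ~ [v] at the end of the stem ([mɔb] vs [mɔvi]).
If /v/ were underlying and a rule turned it into [b] in isolation, 'stone' would also alternate; but it has [v] in both [rev] and [revi].
Therefore /b/ is basic and [v] is derived by intervocalic spirantization (voiced stops become fricatives between vowels).

/b/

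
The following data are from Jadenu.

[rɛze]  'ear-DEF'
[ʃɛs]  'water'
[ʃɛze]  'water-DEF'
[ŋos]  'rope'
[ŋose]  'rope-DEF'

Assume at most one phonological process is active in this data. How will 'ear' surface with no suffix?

[rɛs]

The stem for 'water' ends in [s] in [ʃɛs] but [z] in [ʃɛze].
Compare 'rope', with invariant [s] in [ŋos] and [ŋose]: an analysis with underlying /s/ and a rule producing [z] before the DEF suffix would wrongly predict alternation here too.
So /z/ is underlying, and a rule of word-final obstruent devoicing — voiced obstruents become voiceless word-finally — gives [s].
From [rɛze] the stem 'ear' is /rɛz/; word-finally this yields [rɛs].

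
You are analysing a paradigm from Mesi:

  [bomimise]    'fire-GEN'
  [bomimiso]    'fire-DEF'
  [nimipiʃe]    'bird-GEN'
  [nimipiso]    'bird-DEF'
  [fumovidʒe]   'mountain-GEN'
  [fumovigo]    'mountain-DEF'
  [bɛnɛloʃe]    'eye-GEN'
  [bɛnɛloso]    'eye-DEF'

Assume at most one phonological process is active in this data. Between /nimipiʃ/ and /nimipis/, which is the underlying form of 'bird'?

/nimipiʃ/

In [nimipiʃe] and [nimipiso] the final segment of 'bird' alternates: [ʃ] ~ [s].
But 'fire' keeps [s] in both environments ([bomimise], [bomimiso]), so there is no rule changing /s/ to [ʃ] before the GEN suffix.
The underlying segment must be /ʃ/; palato-alveolar /dʒ/ and /ʃ/ become [g] and [s] when no front vowel follows, yielding [s] there.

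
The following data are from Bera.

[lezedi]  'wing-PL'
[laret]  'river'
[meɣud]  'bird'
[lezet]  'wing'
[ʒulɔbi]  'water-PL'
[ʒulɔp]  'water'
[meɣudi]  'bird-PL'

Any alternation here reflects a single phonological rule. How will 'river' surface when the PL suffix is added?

[laredi]

The root 'wing' surfaces as [lezedi] and [lezet], with a stem-final [d] ~ [t] alternation.
The stem 'bird' ([meɣudi], [meɣud]) shows [d] unchanged in both environments, so [d] cannot be basic with [t] derived in isolation.
The alternation reflects intervocalic voicing: voiceless stops become voiced between vowels. /t/ is underlying.
The one attested form of 'river', [laret], shows underlying /laret/. Applying the same rule between vowels gives [laredi].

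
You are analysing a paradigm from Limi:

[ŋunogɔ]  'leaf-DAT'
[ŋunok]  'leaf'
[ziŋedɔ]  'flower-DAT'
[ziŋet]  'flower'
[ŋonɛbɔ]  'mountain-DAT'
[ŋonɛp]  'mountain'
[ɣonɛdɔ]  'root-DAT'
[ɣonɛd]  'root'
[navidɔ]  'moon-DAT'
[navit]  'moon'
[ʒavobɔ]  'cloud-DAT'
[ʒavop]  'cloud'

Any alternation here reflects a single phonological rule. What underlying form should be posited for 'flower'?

In [ziŋedɔ] and [ziŋet] the final segment of 'flower' alternates: [d] ~ [t].
If /d/ were underlying and a rule turned it into [t] in isolation, 'root' would also alternate; but it has [d] in both [ɣonɛdɔ] and [ɣonɛd].
Therefore /t/ is basic and [d] is derived by intervocalic voicing (voiceless stops become voiced between vowels).

/ziŋet/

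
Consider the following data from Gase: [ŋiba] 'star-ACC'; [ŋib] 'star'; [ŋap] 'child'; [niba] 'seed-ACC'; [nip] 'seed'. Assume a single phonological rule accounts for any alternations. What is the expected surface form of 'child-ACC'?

[ŋaba]

'seed' shows [b] ~ [p] at the end of the stem ([niba] vs [nip]).
Compare 'star', with invariant [b] in [ŋiba] and [ŋib]: an analysis with underlying /b/ and a rule producing [p] in isolation would wrongly predict alternation here too.
The alternation reflects intervocalic voicing: voiceless stops become voiced between vowels. /p/ is underlying.
From [ŋap] the stem 'child' is /ŋap/; between vowels this yields [ŋaba].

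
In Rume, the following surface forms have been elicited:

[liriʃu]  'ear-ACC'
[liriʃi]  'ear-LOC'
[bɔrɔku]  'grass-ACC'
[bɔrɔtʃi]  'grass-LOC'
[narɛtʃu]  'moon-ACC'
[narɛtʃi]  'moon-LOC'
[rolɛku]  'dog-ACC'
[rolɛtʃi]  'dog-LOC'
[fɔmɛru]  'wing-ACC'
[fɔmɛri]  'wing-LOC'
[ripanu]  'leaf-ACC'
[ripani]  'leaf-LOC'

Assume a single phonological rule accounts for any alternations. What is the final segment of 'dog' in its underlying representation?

The root 'dog' surfaces as [rolɛku] and [rolɛtʃi], with a stem-final [k] ~ [tʃ] alternation.
If /tʃ/ were underlying and a rule turned it into [k] before the ACC suffix, 'moon' would also alternate; but it has [tʃ] in both [narɛtʃu] and [narɛtʃi].
The alternation reflects palatalization before a front vowel: /k/ becomes palato-alveolar [tʃ] before a front vowel. /k/ is underlying.

/k/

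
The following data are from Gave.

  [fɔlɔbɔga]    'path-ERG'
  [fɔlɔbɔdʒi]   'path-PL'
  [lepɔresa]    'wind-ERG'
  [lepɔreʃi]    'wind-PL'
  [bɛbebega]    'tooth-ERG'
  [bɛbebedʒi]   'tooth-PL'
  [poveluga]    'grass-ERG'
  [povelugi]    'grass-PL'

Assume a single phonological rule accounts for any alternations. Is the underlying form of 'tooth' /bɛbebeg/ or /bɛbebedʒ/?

In [bɛbebega] and [bɛbebedʒi] the final segment of 'tooth' alternates: [g] ~ [dʒ].
Compare 'grass', with invariant [g] in [poveluga] and [povelugi]: an analysis with underlying /g/ and a rule producing [dʒ] before the PL suffix would wrongly predict alternation here too.
So /dʒ/ is underlying, and a rule of depalatalization — palato-alveolar /dʒ/ and /ʃ/ become [g] and [s] when no front vowel follows — gives [g].

/bɛbebedʒ/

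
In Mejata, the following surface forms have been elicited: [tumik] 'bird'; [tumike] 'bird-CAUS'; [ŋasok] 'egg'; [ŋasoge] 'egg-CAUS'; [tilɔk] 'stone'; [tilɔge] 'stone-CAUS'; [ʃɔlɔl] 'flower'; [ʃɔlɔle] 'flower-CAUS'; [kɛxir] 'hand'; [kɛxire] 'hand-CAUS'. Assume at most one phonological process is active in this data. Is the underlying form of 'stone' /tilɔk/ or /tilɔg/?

/tilɔg/

The stem for 'stone' ends in [k] in [tilɔk] but [g] in [tilɔge].
If /k/ were underlying and a rule turned it into [g] before the CAUS suffix, 'bird' would also alternate; but it has [k] in both [tumik] and [tumike].
The alternation reflects word-final obstruent devoicing: voiced obstruents become voiceless word-finally. /g/ is underlying.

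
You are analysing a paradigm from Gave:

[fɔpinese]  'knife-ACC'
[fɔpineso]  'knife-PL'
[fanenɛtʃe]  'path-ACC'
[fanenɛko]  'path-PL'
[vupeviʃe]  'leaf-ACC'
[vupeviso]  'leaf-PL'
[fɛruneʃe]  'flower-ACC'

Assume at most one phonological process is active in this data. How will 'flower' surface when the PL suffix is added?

The root 'leaf' surfaces as [vupeviʃe] and [vupeviso], with a stem-final [ʃ] ~ [s] alternation.
If /s/ were underlying and a rule turned it into [ʃ] before the ACC suffix, 'knife' would also alternate; but it has [s] in both [fɔpinese] and [fɔpineso].
The underlying segment must be /ʃ/; palato-alveolar /tʃ/ and /ʃ/ become [k] and [s] when no front vowel follows, yielding [s] there.
From [fɛruneʃe] the stem 'flower' is /fɛruneʃ/; when no front vowel follows this yields [fɛruneso].

[fɛruneso]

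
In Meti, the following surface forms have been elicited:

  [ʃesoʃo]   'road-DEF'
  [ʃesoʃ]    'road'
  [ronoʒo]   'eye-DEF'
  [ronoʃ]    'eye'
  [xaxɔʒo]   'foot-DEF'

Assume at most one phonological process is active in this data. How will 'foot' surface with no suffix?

[xaxɔʃ]

The root 'eye' surfaces as [ronoʒo] and [ronoʃ], with a stem-final [ʒ] ~ [ʃ] alternation.
The stem 'road' ([ʃesoʃo], [ʃesoʃ]) shows [ʃ] unchanged in both environments, so [ʃ] cannot be basic with [ʒ] derived before the DEF suffix.
Therefore /ʒ/ is basic and [ʃ] is derived by word-final obstruent devoicing (voiced obstruents become voiceless word-finally).
The one attested form of 'foot', [xaxɔʒo], shows underlying /xaxɔʒ/. Applying the same rule word-finally gives [xaxɔʃ].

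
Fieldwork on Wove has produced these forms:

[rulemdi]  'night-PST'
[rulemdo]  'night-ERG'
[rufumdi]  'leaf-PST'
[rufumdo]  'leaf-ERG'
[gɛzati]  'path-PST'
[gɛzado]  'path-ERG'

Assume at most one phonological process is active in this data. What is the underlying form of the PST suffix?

The PST morpheme has two allomorphs, [-di] and [-ti].
By contrast the ERG suffix keeps its initial [d] throughout — that segment must be underlying.
So the underlying form is /-ti/, and voiceless stops become voiced after a nasal.

/-ti/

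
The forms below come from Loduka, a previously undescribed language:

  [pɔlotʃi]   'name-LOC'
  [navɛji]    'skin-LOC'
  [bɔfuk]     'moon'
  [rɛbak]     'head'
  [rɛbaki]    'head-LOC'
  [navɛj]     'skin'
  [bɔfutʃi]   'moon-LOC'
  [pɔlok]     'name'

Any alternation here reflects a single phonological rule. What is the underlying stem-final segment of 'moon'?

The root 'moon' surfaces as [bɔfutʃi] and [bɔfuk], with a stem-final [tʃ] ~ [k] alternation.
If /k/ were underlying and a rule turned it into [tʃ] before the LOC suffix, 'head' would also alternate; but it has [k] in both [rɛbaki] and [rɛbak].
Therefore /tʃ/ is basic and [k] is derived by depalatalization (palato-alveolar /tʃ/ becomes [k] when no front vowel follows).

/tʃ/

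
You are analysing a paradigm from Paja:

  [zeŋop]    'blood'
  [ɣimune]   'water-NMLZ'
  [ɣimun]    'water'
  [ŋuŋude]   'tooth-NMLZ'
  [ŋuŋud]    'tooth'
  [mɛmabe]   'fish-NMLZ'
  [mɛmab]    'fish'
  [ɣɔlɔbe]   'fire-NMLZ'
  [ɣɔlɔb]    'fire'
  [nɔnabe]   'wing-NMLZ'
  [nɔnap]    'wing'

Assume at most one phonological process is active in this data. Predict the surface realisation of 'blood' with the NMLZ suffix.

[zeŋobe]

In [nɔnabe] and [nɔnap] the final segment of 'wing' alternates: [b] ~ [p].
But 'fire' keeps [b] in both environments ([ɣɔlɔbe], [ɣɔlɔb]), so there is no rule changing /b/ to [p] in isolation.
So /p/ is underlying, and a rule of intervocalic voicing — voiceless stops become voiced between vowels — gives [b].
The one attested form of 'blood', [zeŋop], shows underlying /zeŋop/. Applying the same rule between vowels gives [zeŋobe].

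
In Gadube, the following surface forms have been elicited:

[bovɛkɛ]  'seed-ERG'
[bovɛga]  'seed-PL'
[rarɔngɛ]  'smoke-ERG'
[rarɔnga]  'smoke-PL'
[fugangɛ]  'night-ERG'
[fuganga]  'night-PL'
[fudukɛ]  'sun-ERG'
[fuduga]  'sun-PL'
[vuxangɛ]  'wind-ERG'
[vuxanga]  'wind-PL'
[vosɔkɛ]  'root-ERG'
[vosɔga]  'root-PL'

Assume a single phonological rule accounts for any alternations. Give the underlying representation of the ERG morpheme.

The ERG morpheme has two allomorphs, [-gɛ] and [-kɛ].
The PL suffix, which begins with [g], is invariant after every stem; so [g] is not altered by any rule here.
So the underlying form is /-kɛ/, and voiceless stops become voiced after a nasal.

/-kɛ/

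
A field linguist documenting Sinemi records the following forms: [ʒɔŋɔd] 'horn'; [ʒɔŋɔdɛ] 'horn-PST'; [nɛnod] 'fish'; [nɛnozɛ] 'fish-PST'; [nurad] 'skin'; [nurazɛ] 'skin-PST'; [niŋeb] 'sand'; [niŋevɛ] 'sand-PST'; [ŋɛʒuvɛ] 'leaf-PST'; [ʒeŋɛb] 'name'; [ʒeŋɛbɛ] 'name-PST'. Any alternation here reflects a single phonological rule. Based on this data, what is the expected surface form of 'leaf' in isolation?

[ŋɛʒub]

In [niŋeb] and [niŋevɛ] the final segment of 'sand' alternates: [b] ~ [v].
If /b/ were underlying and a rule turned it into [v] before the PST suffix, 'name' would also alternate; but it has [b] in both [ʒeŋɛb] and [ʒeŋɛbɛ].
So /v/ is underlying, and a rule of word-final hardening — voiced fricatives become stops word-finally — gives [b].
From [ŋɛʒuvɛ] the stem 'leaf' is /ŋɛʒuv/; word-finally this yields [ŋɛʒub].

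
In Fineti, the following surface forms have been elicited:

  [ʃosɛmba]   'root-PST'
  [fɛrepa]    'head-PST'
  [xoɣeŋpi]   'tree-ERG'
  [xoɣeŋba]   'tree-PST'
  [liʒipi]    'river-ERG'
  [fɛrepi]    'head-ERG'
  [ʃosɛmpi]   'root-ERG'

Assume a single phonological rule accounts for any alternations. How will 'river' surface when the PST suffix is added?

The PST morpheme has two allomorphs, [-ba] and [-pa].
The ERG suffix, which begins with [p], is invariant after every stem; so [p] is not altered by any rule here.
The PST suffix is therefore /-ba/ underlyingly, with post-vocalic devoicing: voiced stops become voiceless after a vowel.
After 'river', which ends in a vowel, the suffix surfaces as [-pa], giving [liʒipa].

[liʒipa]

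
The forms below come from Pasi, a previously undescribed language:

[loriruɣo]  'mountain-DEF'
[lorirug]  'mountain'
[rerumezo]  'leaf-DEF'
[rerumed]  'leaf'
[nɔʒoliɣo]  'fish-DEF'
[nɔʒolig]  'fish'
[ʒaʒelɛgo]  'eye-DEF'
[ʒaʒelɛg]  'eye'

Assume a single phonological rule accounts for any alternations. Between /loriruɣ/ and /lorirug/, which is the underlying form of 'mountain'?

The root 'mountain' surfaces as [loriruɣo] and [lorirug], with a stem-final [ɣ] ~ [g] alternation.
But 'eye' keeps [g] in both environments ([ʒaʒelɛgo], [ʒaʒelɛg]), so there is no rule changing /g/ to [ɣ] before the DEF suffix.
The underlying segment must be /ɣ/; voiced fricatives become stops word-finally, yielding [g] there.

/loriruɣ/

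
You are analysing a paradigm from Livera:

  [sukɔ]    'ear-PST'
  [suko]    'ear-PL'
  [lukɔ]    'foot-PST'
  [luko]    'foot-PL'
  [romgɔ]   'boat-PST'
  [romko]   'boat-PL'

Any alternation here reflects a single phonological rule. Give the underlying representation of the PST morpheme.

The PST suffix surfaces as [-gɔ] and [-kɔ], depending on the final segment of the stem.
The PL suffix, which begins with [k], is invariant after every stem; so [k] is not altered by any rule here.
So the underlying form is /-gɔ/, and voiced stops become voiceless after a vowel.

/-gɔ/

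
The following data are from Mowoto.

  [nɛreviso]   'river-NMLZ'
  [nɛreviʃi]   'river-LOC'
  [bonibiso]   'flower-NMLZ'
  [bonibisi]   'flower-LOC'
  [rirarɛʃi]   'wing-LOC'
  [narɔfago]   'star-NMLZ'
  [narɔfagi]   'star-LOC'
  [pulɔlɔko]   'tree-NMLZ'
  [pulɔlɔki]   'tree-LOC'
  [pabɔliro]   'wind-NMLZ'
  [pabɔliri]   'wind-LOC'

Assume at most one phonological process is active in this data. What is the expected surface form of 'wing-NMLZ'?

[rirarɛso]

The stem for 'river' ends in [s] in [nɛreviso] but [ʃ] in [nɛreviʃi].
If /s/ were underlying and a rule turned it into [ʃ] before the LOC suffix, 'flower' would also alternate; but it has [s] in both [bonibiso] and [bonibisi].
The alternation reflects depalatalization: palato-alveolar /ʃ/ becomes [s] when no front vowel follows. /ʃ/ is underlying.
From [rirarɛʃi] the stem 'wing' is /rirarɛʃ/; when no front vowel follows this yields [rirarɛso].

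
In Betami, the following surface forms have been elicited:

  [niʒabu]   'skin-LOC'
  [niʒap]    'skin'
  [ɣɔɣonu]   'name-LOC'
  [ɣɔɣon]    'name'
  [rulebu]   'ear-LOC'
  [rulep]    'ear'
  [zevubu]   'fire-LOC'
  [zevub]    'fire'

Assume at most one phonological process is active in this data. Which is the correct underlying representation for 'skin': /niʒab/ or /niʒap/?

The root 'skin' surfaces as [niʒabu] and [niʒap], with a stem-final [b] ~ [p] alternation.
If /b/ were underlying and a rule turned it into [p] in isolation, 'fire' would also alternate; but it has [b] in both [zevubu] and [zevub].
Therefore /p/ is basic and [b] is derived by intervocalic voicing (voiceless stops become voiced between vowels).

/niʒap/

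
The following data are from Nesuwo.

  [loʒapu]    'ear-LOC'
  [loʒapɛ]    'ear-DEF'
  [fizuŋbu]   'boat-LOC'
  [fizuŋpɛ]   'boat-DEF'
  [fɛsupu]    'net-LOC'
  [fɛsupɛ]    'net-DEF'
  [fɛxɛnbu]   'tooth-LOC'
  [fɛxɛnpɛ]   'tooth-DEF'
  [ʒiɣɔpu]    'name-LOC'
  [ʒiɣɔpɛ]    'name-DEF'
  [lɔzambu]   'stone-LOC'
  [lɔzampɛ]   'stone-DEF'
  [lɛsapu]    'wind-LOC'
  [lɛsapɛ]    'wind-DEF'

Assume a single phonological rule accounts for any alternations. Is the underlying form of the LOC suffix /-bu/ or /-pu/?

The LOC suffix surfaces as [-bu] and [-pu], depending on the final segment of the stem.
By contrast the DEF suffix keeps its initial [p] throughout — that segment must be underlying.
So the underlying form is /-bu/, and voiced stops become voiceless after a vowel.

/-bu/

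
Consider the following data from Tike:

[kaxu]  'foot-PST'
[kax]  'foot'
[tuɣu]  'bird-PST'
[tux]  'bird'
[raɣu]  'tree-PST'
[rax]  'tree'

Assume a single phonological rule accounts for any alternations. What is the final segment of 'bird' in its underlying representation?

/ɣ/

The stem for 'bird' ends in [ɣ] in [tuɣu] but [x] in [tux].
But 'foot' keeps [x] in both environments ([kaxu], [kax]), so there is no rule changing /x/ to [ɣ] before the PST suffix.
The alternation reflects word-final obstruent devoicing: voiced obstruents become voiceless word-finally. /ɣ/ is underlying.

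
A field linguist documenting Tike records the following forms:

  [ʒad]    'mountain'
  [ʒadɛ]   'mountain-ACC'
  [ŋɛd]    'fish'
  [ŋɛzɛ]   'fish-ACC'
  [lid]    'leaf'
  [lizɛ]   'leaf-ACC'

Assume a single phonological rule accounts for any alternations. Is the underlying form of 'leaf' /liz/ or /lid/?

The stem for 'leaf' ends in [d] in [lid] but [z] in [lizɛ].
If /d/ were underlying and a rule turned it into [z] before the ACC suffix, 'mountain' would also alternate; but it has [d] in both [ʒad] and [ʒadɛ].
The underlying segment must be /z/; voiced fricatives become stops word-finally, yielding [d] there.

/liz/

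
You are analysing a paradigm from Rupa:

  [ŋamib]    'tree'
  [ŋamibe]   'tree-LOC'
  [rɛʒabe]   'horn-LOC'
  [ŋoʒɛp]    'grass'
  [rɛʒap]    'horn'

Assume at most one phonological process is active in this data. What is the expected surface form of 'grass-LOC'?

[ŋoʒɛbe]

The root 'horn' surfaces as [rɛʒabe] and [rɛʒap], with a stem-final [b] ~ [p] alternation.
But 'tree' keeps [b] in both environments ([ŋamibe], [ŋamib]), so there is no rule changing /b/ to [p] in isolation.
So /p/ is underlying, and a rule of intervocalic voicing — voiceless stops become voiced between vowels — gives [b].
The one attested form of 'grass', [ŋoʒɛp], shows underlying /ŋoʒɛp/. Applying the same rule between vowels gives [ŋoʒɛbe].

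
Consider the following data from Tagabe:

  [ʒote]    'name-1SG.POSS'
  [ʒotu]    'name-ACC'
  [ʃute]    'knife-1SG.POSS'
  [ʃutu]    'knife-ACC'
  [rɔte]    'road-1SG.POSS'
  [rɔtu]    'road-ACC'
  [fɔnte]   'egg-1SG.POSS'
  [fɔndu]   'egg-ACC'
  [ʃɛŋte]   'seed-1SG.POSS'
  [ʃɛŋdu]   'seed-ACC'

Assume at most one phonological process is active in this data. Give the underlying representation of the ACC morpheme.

/-du/

The ACC morpheme has two allomorphs, [-du] and [-tu].
The 1SG.POSS suffix, which begins with [t], is invariant after every stem; so [t] is not altered by any rule here.
So the underlying form is /-du/, and voiced stops become voiceless after a vowel.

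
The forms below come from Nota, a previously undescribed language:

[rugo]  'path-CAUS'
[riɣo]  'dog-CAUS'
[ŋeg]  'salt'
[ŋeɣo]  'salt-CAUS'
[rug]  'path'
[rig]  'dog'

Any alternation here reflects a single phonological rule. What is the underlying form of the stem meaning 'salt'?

'salt' shows [g] ~ [ɣ] at the end of the stem ([ŋeg] vs [ŋeɣo]).
Compare 'path', with invariant [g] in [rug] and [rugo]: an analysis with underlying /g/ and a rule producing [ɣ] before the CAUS suffix would wrongly predict alternation here too.
So /ɣ/ is underlying, and a rule of word-final hardening — voiced fricatives become stops word-finally — gives [g].

/ŋeɣ/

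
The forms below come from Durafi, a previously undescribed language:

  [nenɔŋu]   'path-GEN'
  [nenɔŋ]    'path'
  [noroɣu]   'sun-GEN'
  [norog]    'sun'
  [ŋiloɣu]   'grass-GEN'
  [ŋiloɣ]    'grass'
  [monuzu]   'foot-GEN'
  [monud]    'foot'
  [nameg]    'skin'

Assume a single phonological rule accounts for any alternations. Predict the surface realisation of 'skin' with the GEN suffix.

[nameɣu]

The stem for 'sun' ends in [ɣ] in [noroɣu] but [g] in [norog].
If /ɣ/ were underlying and a rule turned it into [g] in isolation, 'grass' would also alternate; but it has [ɣ] in both [ŋiloɣu] and [ŋiloɣ].
The alternation reflects intervocalic spirantization: voiced stops become fricatives between vowels. /g/ is underlying.
The one attested form of 'skin', [nameg], shows underlying /nameg/. Applying the same rule between vowels gives [nameɣu].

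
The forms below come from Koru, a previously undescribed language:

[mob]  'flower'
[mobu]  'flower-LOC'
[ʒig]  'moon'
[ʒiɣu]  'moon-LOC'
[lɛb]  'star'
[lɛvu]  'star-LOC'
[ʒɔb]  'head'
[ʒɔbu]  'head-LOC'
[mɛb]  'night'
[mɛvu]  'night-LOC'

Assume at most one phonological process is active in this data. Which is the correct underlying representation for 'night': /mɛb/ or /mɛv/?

In [mɛb] and [mɛvu] the final segment of 'night' alternates: [b] ~ [v].
If /b/ were underlying and a rule turned it into [v] before the LOC suffix, 'head' would also alternate; but it has [b] in both [ʒɔb] and [ʒɔbu].
So /v/ is underlying, and a rule of word-final hardening — voiced fricatives become stops word-finally — gives [b].

/mɛv/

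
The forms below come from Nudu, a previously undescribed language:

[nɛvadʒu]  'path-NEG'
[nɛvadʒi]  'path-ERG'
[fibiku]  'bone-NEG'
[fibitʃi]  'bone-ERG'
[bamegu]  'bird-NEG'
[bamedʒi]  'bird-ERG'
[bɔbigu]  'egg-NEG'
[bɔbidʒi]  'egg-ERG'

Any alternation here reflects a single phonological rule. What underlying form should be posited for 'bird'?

The root 'bird' surfaces as [bamegu] and [bamedʒi], with a stem-final [g] ~ [dʒ] alternation.
But 'path' keeps [dʒ] in both environments ([nɛvadʒu], [nɛvadʒi]), so there is no rule changing /dʒ/ to [g] before the NEG suffix.
The alternation reflects palatalization before a front vowel: /k/ and /g/ become palato-alveolar [tʃ] and [dʒ] before a front vowel. /g/ is underlying.

/bameg/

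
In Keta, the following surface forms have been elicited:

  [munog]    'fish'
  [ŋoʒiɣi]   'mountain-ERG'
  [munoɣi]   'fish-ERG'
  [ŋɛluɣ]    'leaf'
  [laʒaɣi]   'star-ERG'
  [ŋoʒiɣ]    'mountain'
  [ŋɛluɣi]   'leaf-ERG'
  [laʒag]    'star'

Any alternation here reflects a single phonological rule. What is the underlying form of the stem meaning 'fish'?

In [munoɣi] and [munog] the final segment of 'fish' alternates: [ɣ] ~ [g].
But 'mountain' keeps [ɣ] in both environments ([ŋoʒiɣi], [ŋoʒiɣ]), so there is no rule changing /ɣ/ to [g] in isolation.
The alternation reflects intervocalic spirantization: voiced stops become fricatives between vowels. /g/ is underlying.
So 'fish' = /munog/.

/munog/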